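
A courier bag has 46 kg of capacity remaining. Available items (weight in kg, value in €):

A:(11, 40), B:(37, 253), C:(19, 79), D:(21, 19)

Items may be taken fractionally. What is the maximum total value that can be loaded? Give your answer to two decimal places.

290.42

Greedy by value/weight ratio, highest first.
Order: B (253/37=6.84) > C (79/19=4.16) > A (40/11=3.64) > D (19/21=0.90)
Fill: take B (37 @ 253) → take 9/19 of C → 37.42; 46/46 used.
Total value = 290.42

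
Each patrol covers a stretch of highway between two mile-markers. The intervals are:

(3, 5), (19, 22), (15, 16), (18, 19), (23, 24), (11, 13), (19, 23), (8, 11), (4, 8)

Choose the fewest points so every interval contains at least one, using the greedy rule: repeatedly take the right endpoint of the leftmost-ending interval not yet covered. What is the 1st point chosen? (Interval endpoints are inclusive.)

5

Process intervals by earliest right end; each time one isn't hit yet, stab at its right endpoint.
Sorted: [3,5] [4,8] [8,11] [11,13] [15,16] [18,19] [19,22] [19,23] [23,24]
{[3,5],[4,8]} hit by 5; {[8,11],[11,13]} hit by 11; {[15,16]} hit by 16; {[18,19],[19,22],[19,23]} hit by 19; {[23,24]} hit by 24.
Points: 5, 11, 16, 19, 24 (5 total).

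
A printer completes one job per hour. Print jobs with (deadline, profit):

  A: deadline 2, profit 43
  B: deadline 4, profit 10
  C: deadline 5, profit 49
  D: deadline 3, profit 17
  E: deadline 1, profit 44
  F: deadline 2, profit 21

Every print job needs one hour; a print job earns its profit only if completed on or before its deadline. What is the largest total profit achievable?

163

Profit order: C=49 E=44 A=43 F=21 D=17 B=10
Assign: C→slot 5, E→slot 1, A→slot 2, F skipped, D→slot 3, B→slot 4.
Slots: [1:E] [2:A] [3:D] [4:B] [5:C]
Profit = 44 + 43 + 17 + 10 + 49 = 163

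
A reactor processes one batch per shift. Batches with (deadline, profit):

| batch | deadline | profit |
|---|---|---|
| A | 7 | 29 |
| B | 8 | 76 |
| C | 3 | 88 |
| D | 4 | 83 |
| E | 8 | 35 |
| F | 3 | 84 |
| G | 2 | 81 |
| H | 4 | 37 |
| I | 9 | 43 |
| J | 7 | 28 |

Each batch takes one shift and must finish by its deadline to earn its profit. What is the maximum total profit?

547

Sort by profit descending; place each in the latest free slot ≤ its deadline.
Profit order: C=88 F=84 D=83 G=81 B=76 I=43 H=37 E=35 A=29 J=28
Assign: C→slot 3, F→slot 2, D→slot 4, G→slot 1, B→slot 8, I→slot 9, H skipped, E→slot 7, A→slot 6, J→slot 5.
Slots: [1:G] [2:F] [3:C] [4:D] [5:J] [6:A] [7:E] [8:B] [9:I]
Profit = 81 + 84 + 88 + 83 + 28 + 29 + 35 + 76 + 43 = 547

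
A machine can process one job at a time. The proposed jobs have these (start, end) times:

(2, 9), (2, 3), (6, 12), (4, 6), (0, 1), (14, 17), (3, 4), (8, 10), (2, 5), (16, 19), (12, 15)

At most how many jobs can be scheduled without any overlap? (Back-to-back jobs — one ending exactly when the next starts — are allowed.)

7

Sorted by end: (0,1)  (2,3)  (3,4)  (2,5)  (4,6)  (2,9)  (8,10)  (6,12)  (12,15)  (14,17)  (16,19)
take (0,1); take (2,3); take (3,4); take (4,6); skip (2,9); take (8,10); take (12,15); skip (14,17); take (16,19).
Selected 7 jobs.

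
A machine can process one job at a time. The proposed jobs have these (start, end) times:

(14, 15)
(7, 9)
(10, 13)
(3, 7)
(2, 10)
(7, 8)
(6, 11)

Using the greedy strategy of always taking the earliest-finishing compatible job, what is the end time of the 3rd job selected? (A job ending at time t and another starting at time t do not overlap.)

Sorted by end: (3,7)  (7,8)  (7,9)  (2,10)  (6,11)  (10,13)  (14,15)
take (3,7); take (7,8); skip (2,10); skip (6,11); take (10,13); take (14,15).
Selected: (3,7) (7,8) (10,13) (14,15)

13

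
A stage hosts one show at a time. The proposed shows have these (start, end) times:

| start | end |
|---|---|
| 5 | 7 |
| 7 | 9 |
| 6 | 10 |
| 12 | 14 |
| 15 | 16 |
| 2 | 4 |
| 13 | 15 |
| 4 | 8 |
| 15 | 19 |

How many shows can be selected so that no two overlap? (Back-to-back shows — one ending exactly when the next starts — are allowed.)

By end time: (2,4), (5,7), (4,8), (7,9), (6,10), (12,14), (13,15), (15,16), (15,19).
Pick (2,4); next start ≥ 4 → (5,7); next start ≥ 7 → (7,9); next start ≥ 9 → (12,14); next start ≥ 14 → (15,16).
Selected 5 shows.

5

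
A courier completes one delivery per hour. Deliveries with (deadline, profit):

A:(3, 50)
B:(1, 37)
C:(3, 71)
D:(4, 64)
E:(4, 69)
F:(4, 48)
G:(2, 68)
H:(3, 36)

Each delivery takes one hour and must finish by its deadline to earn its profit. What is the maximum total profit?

272

Profit order: C=71 E=69 G=68 D=64 A=50 F=48 B=37 H=36
Assign: C→slot 3, E→slot 4, G→slot 2, D→slot 1, A skipped, F skipped, B skipped, H skipped.
Slots: [1:D] [2:G] [3:C] [4:E]
Profit = 64 + 68 + 71 + 69 = 272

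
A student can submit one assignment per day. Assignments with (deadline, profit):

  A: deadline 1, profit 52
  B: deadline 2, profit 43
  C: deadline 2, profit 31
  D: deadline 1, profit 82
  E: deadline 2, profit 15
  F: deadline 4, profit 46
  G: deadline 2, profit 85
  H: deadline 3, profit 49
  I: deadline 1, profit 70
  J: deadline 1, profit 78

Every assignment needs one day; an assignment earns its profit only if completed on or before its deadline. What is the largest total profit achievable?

262

Sort by profit descending; place each in the latest free slot ≤ its deadline.
Profit order: G=85 D=82 J=78 I=70 A=52 H=49 F=46 B=43 C=31 E=15
Assign: G→slot 2, D→slot 1, J skipped, I skipped, A skipped, H→slot 3, F→slot 4, B skipped, C skipped, E skipped.
Slots: [1:D] [2:G] [3:H] [4:F]
Profit = 82 + 85 + 49 + 46 = 262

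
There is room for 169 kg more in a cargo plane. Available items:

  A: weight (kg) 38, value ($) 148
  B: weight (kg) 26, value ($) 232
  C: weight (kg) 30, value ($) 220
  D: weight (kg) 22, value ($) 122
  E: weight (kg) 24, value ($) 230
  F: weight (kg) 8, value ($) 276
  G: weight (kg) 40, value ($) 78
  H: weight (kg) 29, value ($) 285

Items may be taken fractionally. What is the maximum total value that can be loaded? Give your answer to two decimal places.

Greedy by value/weight ratio, highest first.
Ratios (sorted): F 34.50, H 9.83, E 9.58, B 8.92, C 7.33, D 5.55, A 3.89, G 1.95
take F (8 @ 276); take H (29 @ 285); take E (24 @ 230); take B (26 @ 232); take C (30 @ 220); take D (22 @ 122); take 30/38 of A → 116.84. Capacity used 169/169.
Total value = 1481.84

1481.84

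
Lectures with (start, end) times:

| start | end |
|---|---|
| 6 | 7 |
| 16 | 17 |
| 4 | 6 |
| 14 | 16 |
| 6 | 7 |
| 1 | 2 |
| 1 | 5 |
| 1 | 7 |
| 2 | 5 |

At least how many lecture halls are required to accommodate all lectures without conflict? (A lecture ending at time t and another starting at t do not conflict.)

The answer is the maximum number of intervals overlapping at any instant.
starts: [1, 1, 1, 2, 4, 6, 6, 14, 16]
ends:   [2, 5, 5, 6, 7, 7, 7, 16, 17]
s1→1 s1→2 s1→3 e2→2 s2→3 s4→4  — peak 4.

4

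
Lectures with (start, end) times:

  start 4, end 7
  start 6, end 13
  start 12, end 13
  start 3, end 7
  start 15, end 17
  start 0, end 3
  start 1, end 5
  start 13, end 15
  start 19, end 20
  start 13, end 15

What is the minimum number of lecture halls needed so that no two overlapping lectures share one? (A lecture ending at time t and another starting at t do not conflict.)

Events (time:±→running): 0:+→1 1:+→2 3:-→1 3:+→2 4:+→3 … peak 3.

3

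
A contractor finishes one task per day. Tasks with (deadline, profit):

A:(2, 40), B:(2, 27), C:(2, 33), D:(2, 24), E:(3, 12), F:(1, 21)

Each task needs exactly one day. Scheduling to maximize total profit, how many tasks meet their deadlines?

3

Profit order: A=40 C=33 B=27 D=24 F=21 E=12
Assign: A→slot 2, C→slot 1, B skipped, D skipped, F skipped, E→slot 3.
Slots: [1:C] [2:A] [3:E]
3 of 6 scheduled.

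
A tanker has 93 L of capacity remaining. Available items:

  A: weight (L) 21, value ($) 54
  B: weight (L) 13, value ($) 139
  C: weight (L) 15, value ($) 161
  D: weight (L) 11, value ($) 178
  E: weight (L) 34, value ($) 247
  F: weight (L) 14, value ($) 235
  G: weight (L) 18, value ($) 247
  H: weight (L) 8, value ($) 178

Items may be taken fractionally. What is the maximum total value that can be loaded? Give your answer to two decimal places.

1239.71

Ratios (sorted): H 22.25, F 16.79, D 16.18, G 13.72, C 10.73, B 10.69, E 7.26, A 2.57
take H (8 @ 178); take F (14 @ 235); take D (11 @ 178); take G (18 @ 247); take C (15 @ 161); take B (13 @ 139); take 14/34 of E → 101.71. Capacity used 93/93.
Total value = 1239.71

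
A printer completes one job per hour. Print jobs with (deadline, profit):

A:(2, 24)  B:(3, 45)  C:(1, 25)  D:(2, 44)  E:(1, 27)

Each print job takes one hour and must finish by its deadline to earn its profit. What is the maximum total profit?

116

Sort by profit descending; place each in the latest free slot ≤ its deadline.
By profit: B(d3,45), D(d2,44), E(d1,27), C(d1,25), A(d2,24)
B→slot 3; D→slot 2; E→slot 1; C skipped; A skipped.
Profit = 27 + 44 + 45 = 116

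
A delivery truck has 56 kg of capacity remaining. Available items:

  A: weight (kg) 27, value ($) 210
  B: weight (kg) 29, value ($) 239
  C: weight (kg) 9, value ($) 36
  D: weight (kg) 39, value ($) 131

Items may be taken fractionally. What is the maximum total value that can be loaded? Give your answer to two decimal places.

Sort by value per unit weight and fill in that order.
Order: B (239/29=8.24) > A (210/27=7.78) > C (36/9=4.00) > D (131/39=3.36)
Fill: take B (29 @ 239) → take A (27 @ 210); 56/56 used.
Total value = 449.00

449.00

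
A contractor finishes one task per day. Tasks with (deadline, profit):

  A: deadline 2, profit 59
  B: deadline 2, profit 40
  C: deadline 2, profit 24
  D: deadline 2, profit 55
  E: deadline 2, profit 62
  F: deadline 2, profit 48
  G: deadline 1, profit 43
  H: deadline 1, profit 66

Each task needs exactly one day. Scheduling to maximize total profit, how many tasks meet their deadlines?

Take jobs in profit order; each goes to the latest open slot no later than its deadline.
Profit order: H=66 E=62 A=59 D=55 F=48 G=43 B=40 C=24
Assign: H→slot 1, E→slot 2, A skipped, D skipped, F skipped, G skipped, B skipped, C skipped.
Slots: [1:H] [2:E]
2 of 8 scheduled.

2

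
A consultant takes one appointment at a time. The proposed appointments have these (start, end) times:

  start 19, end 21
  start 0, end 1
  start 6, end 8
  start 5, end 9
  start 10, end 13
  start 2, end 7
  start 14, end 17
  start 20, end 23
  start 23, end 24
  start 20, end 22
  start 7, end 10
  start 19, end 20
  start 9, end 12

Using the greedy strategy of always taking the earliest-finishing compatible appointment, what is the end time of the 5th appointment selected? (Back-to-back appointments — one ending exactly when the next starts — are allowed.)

17

By end time: (0,1), (2,7), (6,8), (5,9), (7,10), (9,12), (10,13), (14,17), (19,20), (19,21), (20,22), (20,23), (23,24).
Pick (0,1); next start ≥ 1 → (2,7); next start ≥ 7 → (7,10); next start ≥ 10 → (10,13); next start ≥ 13 → (14,17); next start ≥ 17 → (19,20); next start ≥ 20 → (20,22); next start ≥ 22 → (23,24).
Selected: (0,1) (2,7) (7,10) (10,13) (14,17) (19,20) (20,22) (23,24)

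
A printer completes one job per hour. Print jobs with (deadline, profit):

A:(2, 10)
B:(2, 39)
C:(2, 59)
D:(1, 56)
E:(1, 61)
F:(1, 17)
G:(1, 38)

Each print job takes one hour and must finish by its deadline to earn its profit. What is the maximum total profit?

Sort by profit descending; place each in the latest free slot ≤ its deadline.
By profit: E(d1,61), C(d2,59), D(d1,56), B(d2,39), G(d1,38), F(d1,17), A(d2,10)
E→slot 1; C→slot 2; D skipped; B skipped; G skipped; F skipped; A skipped.
Profit = 61 + 59 = 120

120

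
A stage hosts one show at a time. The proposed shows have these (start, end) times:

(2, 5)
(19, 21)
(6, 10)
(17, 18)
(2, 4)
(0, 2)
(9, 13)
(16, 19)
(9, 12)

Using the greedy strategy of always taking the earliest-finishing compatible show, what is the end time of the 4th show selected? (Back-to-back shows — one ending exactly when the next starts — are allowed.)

Sorted by end: (0,2)  (2,4)  (2,5)  (6,10)  (9,12)  (9,13)  (17,18)  (16,19)  (19,21)
take (0,2); take (2,4); skip (2,5); take (6,10); take (17,18); skip (16,19); take (19,21).
Selected: (0,2) (2,4) (6,10) (17,18) (19,21)

18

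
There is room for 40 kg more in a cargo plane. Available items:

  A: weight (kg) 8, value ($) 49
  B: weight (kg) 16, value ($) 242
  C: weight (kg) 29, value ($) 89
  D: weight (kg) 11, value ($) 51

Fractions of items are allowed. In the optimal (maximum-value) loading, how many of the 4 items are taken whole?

3

Order: B (242/16=15.12) > A (49/8=6.12) > D (51/11=4.64) > C (89/29=3.07)
Fill: take B (16 @ 242) → take A (8 @ 49) → take D (11 @ 51) → take 5/29 of C → 15.34; 40/40 used.
3 item(s) taken whole; one partial (take 5/29 of C).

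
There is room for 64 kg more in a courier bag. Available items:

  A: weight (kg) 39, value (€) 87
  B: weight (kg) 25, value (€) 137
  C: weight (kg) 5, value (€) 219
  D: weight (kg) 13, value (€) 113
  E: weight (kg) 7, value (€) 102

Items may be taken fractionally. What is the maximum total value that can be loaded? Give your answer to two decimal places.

602.23

Sort by value per unit weight and fill in that order.
Ratios (sorted): C 43.80, E 14.57, D 8.69, B 5.48, A 2.23
take C (5 @ 219); take E (7 @ 102); take D (13 @ 113); take B (25 @ 137); take 14/39 of A → 31.23. Capacity used 64/64.
Total value = 602.23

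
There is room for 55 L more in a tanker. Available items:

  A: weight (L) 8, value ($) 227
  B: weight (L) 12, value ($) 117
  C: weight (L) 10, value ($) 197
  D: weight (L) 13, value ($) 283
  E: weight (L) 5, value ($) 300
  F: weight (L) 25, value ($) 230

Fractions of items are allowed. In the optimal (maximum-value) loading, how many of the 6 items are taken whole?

5

Ratios (sorted): E 60.00, A 28.38, D 21.77, C 19.70, B 9.75, F 9.20
take E (5 @ 300); take A (8 @ 227); take D (13 @ 283); take C (10 @ 197); take B (12 @ 117); take 7/25 of F → 64.40. Capacity used 55/55.
5 item(s) taken whole; one partial (take 7/25 of F).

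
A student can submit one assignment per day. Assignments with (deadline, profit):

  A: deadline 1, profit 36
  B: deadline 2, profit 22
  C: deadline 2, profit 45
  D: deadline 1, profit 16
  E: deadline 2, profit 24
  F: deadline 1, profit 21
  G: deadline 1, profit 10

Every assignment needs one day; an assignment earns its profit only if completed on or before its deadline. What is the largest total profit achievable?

81

Sort by profit descending; place each in the latest free slot ≤ its deadline.
By profit: C(d2,45), A(d1,36), E(d2,24), B(d2,22), F(d1,21), D(d1,16), G(d1,10)
C→slot 2; A→slot 1; E skipped; B skipped; F skipped; D skipped; G skipped.
Profit = 36 + 45 = 81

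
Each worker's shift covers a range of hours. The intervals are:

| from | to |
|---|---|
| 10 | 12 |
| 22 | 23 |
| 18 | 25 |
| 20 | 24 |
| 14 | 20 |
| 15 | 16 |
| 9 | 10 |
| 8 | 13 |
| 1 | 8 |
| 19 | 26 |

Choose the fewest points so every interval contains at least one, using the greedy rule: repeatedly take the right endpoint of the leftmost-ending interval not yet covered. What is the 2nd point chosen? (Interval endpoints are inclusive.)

By right end: [1,8]  [9,10]  [10,12]  [8,13]  [15,16]  [14,20]  [22,23]  [20,24]  [18,25]  [19,26]
[1,8] uncovered → point at 8; [9,10] uncovered → point at 10; [15,16] uncovered → point at 16; [22,23] uncovered → point at 23.
Points: 8, 10, 16, 23 (4 total).

10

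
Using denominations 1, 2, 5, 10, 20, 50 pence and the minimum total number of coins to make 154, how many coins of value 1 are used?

154 − 3×50→4 − 2×2→0
Count of 1: 0

0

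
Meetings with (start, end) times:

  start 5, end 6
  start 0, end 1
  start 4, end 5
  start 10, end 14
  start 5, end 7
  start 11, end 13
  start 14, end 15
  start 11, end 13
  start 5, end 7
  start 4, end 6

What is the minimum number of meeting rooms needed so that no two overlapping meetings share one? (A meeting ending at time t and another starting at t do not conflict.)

4

The answer is the maximum number of intervals overlapping at any instant.
starts: [0, 4, 4, 5, 5, 5, 10, 11, 11, 14]
ends:   [1, 5, 6, 6, 7, 7, 13, 13, 14, 15]
s0→1 e1→0 s4→1 s4→2 e5→1 s5→2 s5→3 s5→4  — peak 4.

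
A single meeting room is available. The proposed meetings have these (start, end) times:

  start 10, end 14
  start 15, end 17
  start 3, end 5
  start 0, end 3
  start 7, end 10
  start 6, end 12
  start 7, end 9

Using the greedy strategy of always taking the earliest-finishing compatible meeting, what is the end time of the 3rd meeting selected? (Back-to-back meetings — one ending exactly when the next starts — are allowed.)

9

Sort by end time and greedily take each interval whose start is ≥ the last chosen end.
By end time: (0,3), (3,5), (7,9), (7,10), (6,12), (10,14), (15,17).
Pick (0,3); next start ≥ 3 → (3,5); next start ≥ 5 → (7,9); next start ≥ 9 → (10,14); next start ≥ 14 → (15,17).
Selected: (0,3) (3,5) (7,9) (10,14) (15,17)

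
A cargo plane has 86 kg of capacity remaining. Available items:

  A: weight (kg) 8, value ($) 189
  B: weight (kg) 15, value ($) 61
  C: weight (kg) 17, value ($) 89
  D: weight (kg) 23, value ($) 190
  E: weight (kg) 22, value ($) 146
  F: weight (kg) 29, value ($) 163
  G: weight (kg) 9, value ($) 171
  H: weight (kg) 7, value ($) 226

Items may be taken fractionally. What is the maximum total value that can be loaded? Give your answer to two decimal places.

1017.55

Order: H (226/7=32.29) > A (189/8=23.62) > G (171/9=19.00) > D (190/23=8.26) > E (146/22=6.64) > F (163/29=5.62) > C (89/17=5.24) > B (61/15=4.07)
Fill: take H (7 @ 226) → take A (8 @ 189) → take G (9 @ 171) → take D (23 @ 190) → take E (22 @ 146) → take 17/29 of F → 95.55; 86/86 used.
Total value = 1017.55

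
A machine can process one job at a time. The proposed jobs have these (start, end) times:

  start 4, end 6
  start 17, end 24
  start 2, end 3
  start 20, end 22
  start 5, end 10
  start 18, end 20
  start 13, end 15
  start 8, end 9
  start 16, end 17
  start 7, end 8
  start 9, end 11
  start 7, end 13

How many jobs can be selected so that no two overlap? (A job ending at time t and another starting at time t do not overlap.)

Sorted by end: (2,3)  (4,6)  (7,8)  (8,9)  (5,10)  (9,11)  (7,13)  (13,15)  (16,17)  (18,20)  (20,22)  (17,24)
take (2,3); take (4,6); take (7,8); take (8,9); take (9,11); take (13,15); take (16,17); take (18,20); take (20,22).
Selected 9 jobs.

9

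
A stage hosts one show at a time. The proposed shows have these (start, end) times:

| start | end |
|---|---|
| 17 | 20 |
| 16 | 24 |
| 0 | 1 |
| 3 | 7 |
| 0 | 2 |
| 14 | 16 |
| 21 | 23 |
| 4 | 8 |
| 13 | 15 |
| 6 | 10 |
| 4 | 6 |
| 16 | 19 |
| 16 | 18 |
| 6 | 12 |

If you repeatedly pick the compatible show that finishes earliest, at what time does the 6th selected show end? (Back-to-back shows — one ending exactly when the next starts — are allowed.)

By end time: (0,1), (0,2), (4,6), (3,7), (4,8), (6,10), (6,12), (13,15), (14,16), (16,18), (16,19), (17,20), (21,23), (16,24).
Pick (0,1); next start ≥ 1 → (4,6); next start ≥ 6 → (6,10); next start ≥ 10 → (13,15); next start ≥ 15 → (16,18); next start ≥ 18 → (21,23).
Selected: (0,1) (4,6) (6,10) (13,15) (16,18) (21,23)

23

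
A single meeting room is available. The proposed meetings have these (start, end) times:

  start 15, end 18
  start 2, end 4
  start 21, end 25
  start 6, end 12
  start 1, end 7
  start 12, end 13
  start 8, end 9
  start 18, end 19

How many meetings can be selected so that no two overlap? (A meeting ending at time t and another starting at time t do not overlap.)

Sort by end time and greedily take each interval whose start is ≥ the last chosen end.
By end time: (2,4), (1,7), (8,9), (6,12), (12,13), (15,18), (18,19), (21,25).
Pick (2,4); next start ≥ 4 → (8,9); next start ≥ 9 → (12,13); next start ≥ 13 → (15,18); next start ≥ 18 → (18,19); next start ≥ 19 → (21,25).
Selected 6 meetings.

6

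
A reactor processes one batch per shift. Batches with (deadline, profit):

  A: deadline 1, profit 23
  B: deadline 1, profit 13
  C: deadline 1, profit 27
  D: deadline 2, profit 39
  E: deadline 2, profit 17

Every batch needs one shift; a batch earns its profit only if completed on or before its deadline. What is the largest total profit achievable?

Sort by profit descending; place each in the latest free slot ≤ its deadline.
Profit order: D=39 C=27 A=23 E=17 B=13
Assign: D→slot 2, C→slot 1, A skipped, E skipped, B skipped.
Slots: [1:C] [2:D]
Profit = 27 + 39 = 66

66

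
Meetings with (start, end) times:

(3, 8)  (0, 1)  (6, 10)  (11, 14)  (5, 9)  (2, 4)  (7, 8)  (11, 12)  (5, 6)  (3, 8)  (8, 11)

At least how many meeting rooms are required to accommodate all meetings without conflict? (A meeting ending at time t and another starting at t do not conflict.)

5

Count concurrent intervals with a sweep; the peak is the room count.
Events (time:±→running): 0:+→1 1:-→0 2:+→1 3:+→2 3:+→3 4:-→2 5:+→3 5:+→4 6:-→3 6:+→4 7:+→5 … peak 5.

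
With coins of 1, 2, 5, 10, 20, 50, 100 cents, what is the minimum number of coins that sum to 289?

8

Use the largest denomination that fits, subtract, and repeat.
289 − 2×100→89 − 1×50→39 − 1×20→19 − 1×10→9 − 1×5→4 − 2×2→0
Total coins = 2 + 1 + 1 + 1 + 1 + 2 = 8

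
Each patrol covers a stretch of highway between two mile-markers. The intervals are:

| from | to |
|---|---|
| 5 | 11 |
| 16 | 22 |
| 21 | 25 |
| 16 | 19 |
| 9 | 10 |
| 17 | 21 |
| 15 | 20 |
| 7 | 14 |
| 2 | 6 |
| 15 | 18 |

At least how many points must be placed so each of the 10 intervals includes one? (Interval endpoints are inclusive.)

Process intervals by earliest right end; each time one isn't hit yet, stab at its right endpoint.
Sorted: [2,6] [9,10] [5,11] [7,14] [15,18] [16,19] [15,20] [17,21] [16,22] [21,25]
{[2,6]} hit by 6; {[9,10],[5,11],[7,14]} hit by 10; {[15,18],[16,19],[15,20],[17,21],[16,22]} hit by 18; {[21,25]} hit by 25.
Points: 6, 10, 18, 25 (4 total).

4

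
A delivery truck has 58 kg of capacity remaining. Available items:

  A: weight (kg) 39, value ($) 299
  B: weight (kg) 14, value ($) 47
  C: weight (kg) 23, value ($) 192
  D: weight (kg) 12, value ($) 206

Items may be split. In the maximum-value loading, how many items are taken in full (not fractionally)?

2

Ratios (sorted): D 17.17, C 8.35, A 7.67, B 3.36
take D (12 @ 206); take C (23 @ 192); take 23/39 of A → 176.33. Capacity used 58/58.
2 item(s) taken whole; one partial (take 23/39 of A).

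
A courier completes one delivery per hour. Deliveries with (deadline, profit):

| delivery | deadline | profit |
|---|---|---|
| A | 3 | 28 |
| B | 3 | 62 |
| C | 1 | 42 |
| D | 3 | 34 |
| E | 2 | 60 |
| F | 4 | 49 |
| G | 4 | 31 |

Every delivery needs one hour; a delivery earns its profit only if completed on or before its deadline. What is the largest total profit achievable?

213

Sort by profit descending; place each in the latest free slot ≤ its deadline.
Profit order: B=62 E=60 F=49 C=42 D=34 G=31 A=28
Assign: B→slot 3, E→slot 2, F→slot 4, C→slot 1, D skipped, G skipped, A skipped.
Slots: [1:C] [2:E] [3:B] [4:F]
Profit = 42 + 60 + 62 + 49 = 213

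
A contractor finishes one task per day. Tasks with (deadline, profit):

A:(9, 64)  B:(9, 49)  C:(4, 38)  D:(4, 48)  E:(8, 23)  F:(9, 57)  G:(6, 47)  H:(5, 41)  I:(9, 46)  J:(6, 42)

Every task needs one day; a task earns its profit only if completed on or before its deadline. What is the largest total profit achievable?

Profit order: A=64 F=57 B=49 D=48 G=47 I=46 J=42 H=41 C=38 E=23
Assign: A→slot 9, F→slot 8, B→slot 7, D→slot 4, G→slot 6, I→slot 5, J→slot 3, H→slot 2, C→slot 1, E skipped.
Slots: [1:C] [2:H] [3:J] [4:D] [5:I] [6:G] [7:B] [8:F] [9:A]
Profit = 38 + 41 + 42 + 48 + 46 + 47 + 49 + 57 + 64 = 432

432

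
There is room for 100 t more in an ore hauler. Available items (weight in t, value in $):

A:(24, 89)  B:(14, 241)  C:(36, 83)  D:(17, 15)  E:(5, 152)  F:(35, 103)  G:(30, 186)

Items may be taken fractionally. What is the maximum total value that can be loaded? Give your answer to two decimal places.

747.46

Sort by value per unit weight and fill in that order.
Order: E (152/5=30.40) > B (241/14=17.21) > G (186/30=6.20) > A (89/24=3.71) > F (103/35=2.94) > C (83/36=2.31) > D (15/17=0.88)
Fill: take E (5 @ 152) → take B (14 @ 241) → take G (30 @ 186) → take A (24 @ 89) → take 27/35 of F → 79.46; 100/100 used.
Total value = 747.46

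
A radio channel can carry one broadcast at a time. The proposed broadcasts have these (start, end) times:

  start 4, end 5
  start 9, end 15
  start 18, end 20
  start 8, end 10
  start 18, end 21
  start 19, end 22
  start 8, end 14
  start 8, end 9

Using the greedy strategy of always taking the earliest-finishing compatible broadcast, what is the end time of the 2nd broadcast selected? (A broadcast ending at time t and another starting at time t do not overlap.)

9

Sort by end time and greedily take each interval whose start is ≥ the last chosen end.
By end time: (4,5), (8,9), (8,10), (8,14), (9,15), (18,20), (18,21), (19,22).
Pick (4,5); next start ≥ 5 → (8,9); next start ≥ 9 → (9,15); next start ≥ 15 → (18,20).
Selected: (4,5) (8,9) (9,15) (18,20)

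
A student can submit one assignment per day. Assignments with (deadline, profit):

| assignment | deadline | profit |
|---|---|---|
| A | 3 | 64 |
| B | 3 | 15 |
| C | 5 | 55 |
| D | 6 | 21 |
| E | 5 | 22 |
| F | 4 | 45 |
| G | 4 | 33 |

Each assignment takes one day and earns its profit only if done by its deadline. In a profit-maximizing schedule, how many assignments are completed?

6

Sort by profit descending; place each in the latest free slot ≤ its deadline.
Profit order: A=64 C=55 F=45 G=33 E=22 D=21 B=15
Assign: A→slot 3, C→slot 5, F→slot 4, G→slot 2, E→slot 1, D→slot 6, B skipped.
Slots: [1:E] [2:G] [3:A] [4:F] [5:C] [6:D]
6 of 7 scheduled.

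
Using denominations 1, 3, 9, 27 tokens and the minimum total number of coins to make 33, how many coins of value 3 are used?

Greedy: take as many of the largest coin as possible, then repeat with the remainder.
33 − 1×27→6 − 2×3→0
Count of 3: 2

2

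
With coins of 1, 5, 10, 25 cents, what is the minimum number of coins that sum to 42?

Greedy: take as many of the largest coin as possible, then repeat with the remainder.
42 − 1×25→17 − 1×10→7 − 1×5→2 − 2×1→0
Total coins = 1 + 1 + 1 + 2 = 5

5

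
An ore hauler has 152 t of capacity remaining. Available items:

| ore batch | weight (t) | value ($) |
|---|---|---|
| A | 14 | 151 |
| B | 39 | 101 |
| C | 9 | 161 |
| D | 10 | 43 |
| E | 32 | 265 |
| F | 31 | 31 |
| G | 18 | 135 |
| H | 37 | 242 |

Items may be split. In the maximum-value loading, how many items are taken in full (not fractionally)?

6

Ratios (sorted): C 17.89, A 10.79, E 8.28, G 7.50, H 6.54, D 4.30, B 2.59, F 1.00
take C (9 @ 161); take A (14 @ 151); take E (32 @ 265); take G (18 @ 135); take H (37 @ 242); take D (10 @ 43); take 32/39 of B → 82.87. Capacity used 152/152.
6 item(s) taken whole; one partial (take 32/39 of B).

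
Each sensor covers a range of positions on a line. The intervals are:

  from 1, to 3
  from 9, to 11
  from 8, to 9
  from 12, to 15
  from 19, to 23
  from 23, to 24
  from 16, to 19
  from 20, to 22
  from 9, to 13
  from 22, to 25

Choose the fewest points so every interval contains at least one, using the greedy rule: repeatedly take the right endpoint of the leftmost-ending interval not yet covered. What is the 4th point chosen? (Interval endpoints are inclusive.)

19

Sort by right endpoint; whenever an interval is uncovered, place a point at its right end.
By right end: [1,3]  [8,9]  [9,11]  [9,13]  [12,15]  [16,19]  [20,22]  [19,23]  [23,24]  [22,25]
[1,3] uncovered → point at 3; [8,9] uncovered → point at 9; [12,15] uncovered → point at 15; [16,19] uncovered → point at 19; [20,22] uncovered → point at 22; [23,24] uncovered → point at 24.
Points: 3, 9, 15, 19, 22, 24 (6 total).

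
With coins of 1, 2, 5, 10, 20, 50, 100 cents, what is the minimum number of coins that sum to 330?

5

330 = 3×100 + 1×20 + 1×10
Total coins = 3 + 1 + 1 = 5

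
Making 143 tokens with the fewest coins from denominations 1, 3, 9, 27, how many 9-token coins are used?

143 = 5×27 + 2×3 + 2×1
Count of 9: 0

0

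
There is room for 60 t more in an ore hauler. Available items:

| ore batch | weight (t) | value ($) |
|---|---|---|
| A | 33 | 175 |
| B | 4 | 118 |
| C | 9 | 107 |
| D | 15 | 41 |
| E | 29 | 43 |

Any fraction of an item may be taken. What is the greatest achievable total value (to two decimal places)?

438.27

Greedy by value/weight ratio, highest first.
Order: B (118/4=29.50) > C (107/9=11.89) > A (175/33=5.30) > D (41/15=2.73) > E (43/29=1.48)
Fill: take B (4 @ 118) → take C (9 @ 107) → take A (33 @ 175) → take 14/15 of D → 38.27; 60/60 used.
Total value = 438.27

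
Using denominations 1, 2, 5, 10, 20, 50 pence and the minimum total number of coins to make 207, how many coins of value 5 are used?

1

Use the largest denomination that fits, subtract, and repeat.
207 − 4×50→7 − 1×5→2 − 1×2→0
Count of 5: 1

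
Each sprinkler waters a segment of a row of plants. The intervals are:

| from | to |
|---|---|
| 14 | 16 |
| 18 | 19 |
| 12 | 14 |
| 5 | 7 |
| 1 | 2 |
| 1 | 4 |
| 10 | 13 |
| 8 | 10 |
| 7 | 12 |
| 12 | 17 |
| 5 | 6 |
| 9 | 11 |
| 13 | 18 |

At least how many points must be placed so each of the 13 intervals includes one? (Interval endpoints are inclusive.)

By right end: [1,2]  [1,4]  [5,6]  [5,7]  [8,10]  [9,11]  [7,12]  [10,13]  [12,14]  [14,16]  [12,17]  [13,18]  [18,19]
[1,2] uncovered → point at 2; [5,6] uncovered → point at 6; [8,10] uncovered → point at 10; [12,14] uncovered → point at 14; [18,19] uncovered → point at 19.
Points: 2, 6, 10, 14, 19 (5 total).

5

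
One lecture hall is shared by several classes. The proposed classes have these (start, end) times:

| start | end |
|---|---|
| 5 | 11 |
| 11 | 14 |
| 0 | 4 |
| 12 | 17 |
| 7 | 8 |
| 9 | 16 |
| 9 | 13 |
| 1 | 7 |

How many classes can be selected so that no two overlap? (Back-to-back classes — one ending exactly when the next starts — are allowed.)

Greedy by earliest finish: after sorting by end time, pick each interval compatible with the last pick.
Sorted by end: (0,4)  (1,7)  (7,8)  (5,11)  (9,13)  (11,14)  (9,16)  (12,17)
take (0,4); skip (1,7); take (7,8); skip (5,11); take (9,13).
Selected 3 classes.

3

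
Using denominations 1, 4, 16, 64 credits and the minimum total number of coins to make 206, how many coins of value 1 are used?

206 = 3×64 + 3×4 + 2×1
Count of 1: 2

2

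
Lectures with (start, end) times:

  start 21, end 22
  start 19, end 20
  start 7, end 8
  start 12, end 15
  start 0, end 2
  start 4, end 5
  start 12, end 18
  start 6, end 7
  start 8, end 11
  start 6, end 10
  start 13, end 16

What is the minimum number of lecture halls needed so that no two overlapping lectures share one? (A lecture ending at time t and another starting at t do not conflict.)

3

Events (time:±→running): 0:+→1 2:-→0 4:+→1 5:-→0 6:+→1 6:+→2 7:-→1 7:+→2 8:-→1 8:+→2 10:-→1 11:-→0 12:+→1 12:+→2 13:+→3 … peak 3.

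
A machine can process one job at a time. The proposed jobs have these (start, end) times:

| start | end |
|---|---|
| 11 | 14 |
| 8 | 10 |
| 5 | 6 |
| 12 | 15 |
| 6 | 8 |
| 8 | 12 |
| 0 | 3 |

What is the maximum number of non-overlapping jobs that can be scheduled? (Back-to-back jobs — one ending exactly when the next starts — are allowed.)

5

By end time: (0,3), (5,6), (6,8), (8,10), (8,12), (11,14), (12,15).
Pick (0,3); next start ≥ 3 → (5,6); next start ≥ 6 → (6,8); next start ≥ 8 → (8,10); next start ≥ 10 → (11,14).
Selected 5 jobs.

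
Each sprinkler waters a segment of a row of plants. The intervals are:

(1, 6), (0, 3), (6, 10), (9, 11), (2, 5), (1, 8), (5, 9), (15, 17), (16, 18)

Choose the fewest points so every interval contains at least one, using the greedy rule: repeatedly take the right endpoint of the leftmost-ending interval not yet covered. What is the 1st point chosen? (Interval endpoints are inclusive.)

3

Process intervals by earliest right end; each time one isn't hit yet, stab at its right endpoint.
By right end: [0,3]  [2,5]  [1,6]  [1,8]  [5,9]  [6,10]  [9,11]  [15,17]  [16,18]
[0,3] uncovered → point at 3; [5,9] uncovered → point at 9; [15,17] uncovered → point at 17.
Points: 3, 9, 17 (3 total).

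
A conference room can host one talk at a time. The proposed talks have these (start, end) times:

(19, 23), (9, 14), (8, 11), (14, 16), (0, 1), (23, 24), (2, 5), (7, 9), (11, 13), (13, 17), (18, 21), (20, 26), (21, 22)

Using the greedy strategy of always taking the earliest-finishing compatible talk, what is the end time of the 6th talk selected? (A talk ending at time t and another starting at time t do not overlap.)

Sorted by end: (0,1)  (2,5)  (7,9)  (8,11)  (11,13)  (9,14)  (14,16)  (13,17)  (18,21)  (21,22)  (19,23)  (23,24)  (20,26)
take (0,1); take (2,5); take (7,9); skip (8,11); take (11,13); take (14,16); take (18,21); take (21,22); skip (19,23); take (23,24).
Selected: (0,1) (2,5) (7,9) (11,13) (14,16) (18,21) (21,22) (23,24)

21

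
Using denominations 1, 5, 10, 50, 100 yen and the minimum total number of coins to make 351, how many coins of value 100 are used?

Use the largest denomination that fits, subtract, and repeat.
351 − 3×100→51 − 1×50→1 − 1×1→0
Count of 100: 3

3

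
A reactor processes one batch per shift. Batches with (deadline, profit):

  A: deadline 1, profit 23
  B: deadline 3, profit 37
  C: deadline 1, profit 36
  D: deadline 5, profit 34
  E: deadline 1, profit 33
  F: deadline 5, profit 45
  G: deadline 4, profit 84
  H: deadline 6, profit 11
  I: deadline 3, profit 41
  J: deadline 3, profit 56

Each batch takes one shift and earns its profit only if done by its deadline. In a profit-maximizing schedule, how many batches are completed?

Take jobs in profit order; each goes to the latest open slot no later than its deadline.
Profit order: G=84 J=56 F=45 I=41 B=37 C=36 D=34 E=33 A=23 H=11
Assign: G→slot 4, J→slot 3, F→slot 5, I→slot 2, B→slot 1, C skipped, D skipped, E skipped, A skipped, H→slot 6.
Slots: [1:B] [2:I] [3:J] [4:G] [5:F] [6:H]
6 of 10 scheduled.

6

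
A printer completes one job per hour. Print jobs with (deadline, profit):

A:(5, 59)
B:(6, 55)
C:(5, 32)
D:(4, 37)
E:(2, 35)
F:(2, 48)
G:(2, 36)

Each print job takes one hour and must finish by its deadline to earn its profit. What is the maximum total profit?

Sort by profit descending; place each in the latest free slot ≤ its deadline.
Profit order: A=59 B=55 F=48 D=37 G=36 E=35 C=32
Assign: A→slot 5, B→slot 6, F→slot 2, D→slot 4, G→slot 1, E skipped, C→slot 3.
Slots: [1:G] [2:F] [3:C] [4:D] [5:A] [6:B]
Profit = 36 + 48 + 32 + 37 + 59 + 55 = 267

267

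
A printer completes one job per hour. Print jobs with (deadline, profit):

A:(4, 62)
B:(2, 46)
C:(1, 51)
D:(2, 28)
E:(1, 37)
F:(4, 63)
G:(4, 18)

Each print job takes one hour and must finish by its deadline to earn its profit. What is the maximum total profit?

Take jobs in profit order; each goes to the latest open slot no later than its deadline.
By profit: F(d4,63), A(d4,62), C(d1,51), B(d2,46), E(d1,37), D(d2,28), G(d4,18)
F→slot 4; A→slot 3; C→slot 1; B→slot 2; E skipped; D skipped; G skipped.
Profit = 51 + 46 + 62 + 63 = 222

222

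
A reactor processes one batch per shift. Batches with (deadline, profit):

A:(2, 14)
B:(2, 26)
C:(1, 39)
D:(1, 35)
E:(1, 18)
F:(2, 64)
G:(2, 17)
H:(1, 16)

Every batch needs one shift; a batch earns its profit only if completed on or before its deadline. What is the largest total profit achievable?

Take jobs in profit order; each goes to the latest open slot no later than its deadline.
Profit order: F=64 C=39 D=35 B=26 E=18 G=17 H=16 A=14
Assign: F→slot 2, C→slot 1, D skipped, B skipped, E skipped, G skipped, H skipped, A skipped.
Slots: [1:C] [2:F]
Profit = 39 + 64 = 103

103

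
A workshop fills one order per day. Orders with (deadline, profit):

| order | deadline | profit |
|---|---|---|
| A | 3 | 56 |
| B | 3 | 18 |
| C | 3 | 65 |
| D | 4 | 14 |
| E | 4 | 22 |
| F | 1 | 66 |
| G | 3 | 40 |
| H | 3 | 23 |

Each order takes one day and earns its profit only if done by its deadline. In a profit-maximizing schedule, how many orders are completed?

4

Take jobs in profit order; each goes to the latest open slot no later than its deadline.
By profit: F(d1,66), C(d3,65), A(d3,56), G(d3,40), H(d3,23), E(d4,22), B(d3,18), D(d4,14)
F→slot 1; C→slot 3; A→slot 2; G skipped; H skipped; E→slot 4; B skipped; D skipped.
4 of 8 scheduled.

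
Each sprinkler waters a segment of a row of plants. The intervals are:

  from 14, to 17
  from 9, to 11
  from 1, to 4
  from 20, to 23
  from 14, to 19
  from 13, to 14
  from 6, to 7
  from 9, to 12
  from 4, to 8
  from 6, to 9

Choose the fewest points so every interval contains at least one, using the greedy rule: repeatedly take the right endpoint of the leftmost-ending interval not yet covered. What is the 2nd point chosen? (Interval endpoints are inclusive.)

Process intervals by earliest right end; each time one isn't hit yet, stab at its right endpoint.
Sorted: [1,4] [6,7] [4,8] [6,9] [9,11] [9,12] [13,14] [14,17] [14,19] [20,23]
{[1,4]} hit by 4; {[6,7],[4,8],[6,9]} hit by 7; {[9,11],[9,12]} hit by 11; {[13,14],[14,17],[14,19]} hit by 14; {[20,23]} hit by 23.
Points: 4, 7, 11, 14, 23 (5 total).

7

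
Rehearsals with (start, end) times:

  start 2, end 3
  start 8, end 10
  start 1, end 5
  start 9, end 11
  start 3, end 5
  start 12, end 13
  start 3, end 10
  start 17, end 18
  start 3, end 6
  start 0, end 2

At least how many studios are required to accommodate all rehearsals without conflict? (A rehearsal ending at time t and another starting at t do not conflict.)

Count concurrent intervals with a sweep; the peak is the room count.
Events (time:±→running): 0:+→1 1:+→2 2:-→1 2:+→2 3:-→1 3:+→2 3:+→3 3:+→4 … peak 4.

4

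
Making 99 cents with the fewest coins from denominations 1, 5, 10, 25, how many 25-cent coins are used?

99 = 3×25 + 2×10 + 4×1
Count of 25: 3

3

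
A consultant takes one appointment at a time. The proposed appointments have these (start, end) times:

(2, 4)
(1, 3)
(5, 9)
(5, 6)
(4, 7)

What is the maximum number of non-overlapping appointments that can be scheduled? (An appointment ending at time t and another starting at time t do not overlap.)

2

Sort by end time and greedily take each interval whose start is ≥ the last chosen end.
Sorted by end: (1,3)  (2,4)  (5,6)  (4,7)  (5,9)
take (1,3); take (5,6).
Selected 2 appointments.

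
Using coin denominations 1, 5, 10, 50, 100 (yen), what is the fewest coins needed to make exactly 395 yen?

9

Use the largest denomination that fits, subtract, and repeat.
395 − 3×100→95 − 1×50→45 − 4×10→5 − 1×5→0
Total coins = 3 + 1 + 4 + 1 = 9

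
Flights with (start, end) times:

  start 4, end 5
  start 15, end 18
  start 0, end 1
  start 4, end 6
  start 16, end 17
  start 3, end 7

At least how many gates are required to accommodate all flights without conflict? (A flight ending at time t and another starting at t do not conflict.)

3

The answer is the maximum number of intervals overlapping at any instant.
starts: [0, 3, 4, 4, 15, 16]
ends:   [1, 5, 6, 7, 17, 18]
s0→1 e1→0 s3→1 s4→2 s4→3  — peak 3.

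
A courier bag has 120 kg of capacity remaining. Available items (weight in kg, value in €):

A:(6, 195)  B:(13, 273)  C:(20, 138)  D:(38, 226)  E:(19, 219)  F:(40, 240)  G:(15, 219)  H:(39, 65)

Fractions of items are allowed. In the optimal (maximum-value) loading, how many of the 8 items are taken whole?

Sort by value per unit weight and fill in that order.
Ratios (sorted): A 32.50, B 21.00, G 14.60, E 11.53, C 6.90, F 6.00, D 5.95, H 1.67
take A (6 @ 195); take B (13 @ 273); take G (15 @ 219); take E (19 @ 219); take C (20 @ 138); take F (40 @ 240); take 7/38 of D → 41.63. Capacity used 120/120.
6 item(s) taken whole; one partial (take 7/38 of D).

6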